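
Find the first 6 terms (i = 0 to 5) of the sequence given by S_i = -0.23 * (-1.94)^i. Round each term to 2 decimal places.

This is a geometric sequence.
i=0: S_0 = -0.23 * (-1.94)^0 = -0.23
i=1: S_1 = -0.23 * (-1.94)^1 ≈ 0.45
i=2: S_2 = -0.23 * (-1.94)^2 ≈ -0.87
i=3: S_3 = -0.23 * (-1.94)^3 ≈ 1.68
i=4: S_4 = -0.23 * (-1.94)^4 ≈ -3.26
i=5: S_5 = -0.23 * (-1.94)^5 ≈ 6.32
The first 6 terms are: [-0.23, 0.45, -0.87, 1.68, -3.26, 6.32]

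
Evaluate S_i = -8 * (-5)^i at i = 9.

S_9 = -8 * (-5)^9 = -8 * -1953125 = 15625000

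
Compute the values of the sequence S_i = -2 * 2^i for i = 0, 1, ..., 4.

This is a geometric sequence.
i=0: S_0 = -2 * 2^0 = -2
i=1: S_1 = -2 * 2^1 = -4
i=2: S_2 = -2 * 2^2 = -8
i=3: S_3 = -2 * 2^3 = -16
i=4: S_4 = -2 * 2^4 = -32
The first 5 terms are: [-2, -4, -8, -16, -32]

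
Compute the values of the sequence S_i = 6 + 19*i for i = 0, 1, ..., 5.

This is an arithmetic sequence.
i=0: S_0 = 6 + 19*0 = 6
i=1: S_1 = 6 + 19*1 = 25
i=2: S_2 = 6 + 19*2 = 44
i=3: S_3 = 6 + 19*3 = 63
i=4: S_4 = 6 + 19*4 = 82
i=5: S_5 = 6 + 19*5 = 101
The first 6 terms are: [6, 25, 44, 63, 82, 101]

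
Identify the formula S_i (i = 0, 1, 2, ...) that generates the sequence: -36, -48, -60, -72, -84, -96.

Check differences: -48 - -36 = -12
-60 - -48 = -12
Common difference d = -12.
First term a = -36.
Formula: S_i = -36 - 12*i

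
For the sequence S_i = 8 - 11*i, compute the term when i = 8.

S_8 = 8 + -11*8 = 8 + -88 = -80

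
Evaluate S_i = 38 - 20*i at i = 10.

S_10 = 38 + -20*10 = 38 + -200 = -162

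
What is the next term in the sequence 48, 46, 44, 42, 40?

Differences: 46 - 48 = -2
This is an arithmetic sequence with common difference d = -2.
Next term = 40 + -2 = 38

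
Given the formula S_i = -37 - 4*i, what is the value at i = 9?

S_9 = -37 + -4*9 = -37 + -36 = -73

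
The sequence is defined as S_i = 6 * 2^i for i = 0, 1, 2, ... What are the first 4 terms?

This is a geometric sequence.
i=0: S_0 = 6 * 2^0 = 6
i=1: S_1 = 6 * 2^1 = 12
i=2: S_2 = 6 * 2^2 = 24
i=3: S_3 = 6 * 2^3 = 48
The first 4 terms are: [6, 12, 24, 48]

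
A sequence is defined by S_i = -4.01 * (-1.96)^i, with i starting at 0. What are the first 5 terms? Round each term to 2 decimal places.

This is a geometric sequence.
i=0: S_0 = -4.01 * (-1.96)^0 = -4.01
i=1: S_1 = -4.01 * (-1.96)^1 ≈ 7.86
i=2: S_2 = -4.01 * (-1.96)^2 ≈ -15.4
i=3: S_3 = -4.01 * (-1.96)^3 ≈ 30.19
i=4: S_4 = -4.01 * (-1.96)^4 ≈ -59.18
The first 5 terms are: [-4.01, 7.86, -15.4, 30.19, -59.18]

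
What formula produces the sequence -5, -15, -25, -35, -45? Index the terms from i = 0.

Check differences: -15 - -5 = -10
-25 - -15 = -10
Common difference d = -10.
First term a = -5.
Formula: S_i = -5 - 10*i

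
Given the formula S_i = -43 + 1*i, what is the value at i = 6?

S_6 = -43 + 1*6 = -43 + 6 = -37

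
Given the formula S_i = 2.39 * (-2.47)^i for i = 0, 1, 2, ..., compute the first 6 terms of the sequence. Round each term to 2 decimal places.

This is a geometric sequence.
i=0: S_0 = 2.39 * (-2.47)^0 = 2.39
i=1: S_1 = 2.39 * (-2.47)^1 ≈ -5.9
i=2: S_2 = 2.39 * (-2.47)^2 ≈ 14.58
i=3: S_3 = 2.39 * (-2.47)^3 ≈ -36.02
i=4: S_4 = 2.39 * (-2.47)^4 ≈ 88.96
i=5: S_5 = 2.39 * (-2.47)^5 ≈ -219.73
The first 6 terms are: [2.39, -5.9, 14.58, -36.02, 88.96, -219.73]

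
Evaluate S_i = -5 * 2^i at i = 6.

S_6 = -5 * 2^6 = -5 * 64 = -320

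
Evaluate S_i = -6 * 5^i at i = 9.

S_9 = -6 * 5^9 = -6 * 1953125 = -11718750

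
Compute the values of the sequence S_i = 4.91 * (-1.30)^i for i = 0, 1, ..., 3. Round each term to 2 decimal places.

This is a geometric sequence.
i=0: S_0 = 4.91 * (-1.3)^0 = 4.91
i=1: S_1 = 4.91 * (-1.3)^1 ≈ -6.38
i=2: S_2 = 4.91 * (-1.3)^2 ≈ 8.3
i=3: S_3 = 4.91 * (-1.3)^3 ≈ -10.79
The first 4 terms are: [4.91, -6.38, 8.3, -10.79]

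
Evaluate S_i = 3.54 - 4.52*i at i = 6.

S_6 = 3.54 + -4.52*6 = 3.54 + -27.12 = -23.58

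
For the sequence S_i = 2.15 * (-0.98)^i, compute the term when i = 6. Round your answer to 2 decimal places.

S_6 = 2.15 * (-0.98)^6 ≈ 2.15 * 0.8858 ≈ 1.9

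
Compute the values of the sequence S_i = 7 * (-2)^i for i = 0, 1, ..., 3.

This is a geometric sequence.
i=0: S_0 = 7 * (-2)^0 = 7
i=1: S_1 = 7 * (-2)^1 = -14
i=2: S_2 = 7 * (-2)^2 = 28
i=3: S_3 = 7 * (-2)^3 = -56
The first 4 terms are: [7, -14, 28, -56]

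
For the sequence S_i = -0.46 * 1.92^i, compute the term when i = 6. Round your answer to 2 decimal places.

S_6 = -0.46 * 1.92^6 ≈ -0.46 * 50.0965 ≈ -23.04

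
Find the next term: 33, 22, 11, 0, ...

Differences: 22 - 33 = -11
This is an arithmetic sequence with common difference d = -11.
Next term = 0 + -11 = -11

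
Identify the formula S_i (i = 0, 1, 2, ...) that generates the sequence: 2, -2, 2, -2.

Check ratios: -2 / 2 = -1.0
Common ratio r = -1.
First term a = 2.
Formula: S_i = 2 * (-1)^i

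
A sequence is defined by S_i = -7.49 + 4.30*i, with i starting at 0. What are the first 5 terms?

This is an arithmetic sequence.
i=0: S_0 = -7.49 + 4.3*0 = -7.49
i=1: S_1 = -7.49 + 4.3*1 = -3.19
i=2: S_2 = -7.49 + 4.3*2 = 1.11
i=3: S_3 = -7.49 + 4.3*3 = 5.41
i=4: S_4 = -7.49 + 4.3*4 = 9.71
The first 5 terms are: [-7.49, -3.19, 1.11, 5.41, 9.71]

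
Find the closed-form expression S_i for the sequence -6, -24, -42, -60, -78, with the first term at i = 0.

Check differences: -24 - -6 = -18
-42 - -24 = -18
Common difference d = -18.
First term a = -6.
Formula: S_i = -6 - 18*i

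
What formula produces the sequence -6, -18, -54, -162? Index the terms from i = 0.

Check ratios: -18 / -6 = 3.0
Common ratio r = 3.
First term a = -6.
Formula: S_i = -6 * 3^i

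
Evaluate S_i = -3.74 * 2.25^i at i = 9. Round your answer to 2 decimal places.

S_9 = -3.74 * 2.25^9 ≈ -3.74 * 1477.8919 ≈ -5527.32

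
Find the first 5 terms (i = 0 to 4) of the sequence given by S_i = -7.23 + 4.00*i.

This is an arithmetic sequence.
i=0: S_0 = -7.23 + 4.0*0 = -7.23
i=1: S_1 = -7.23 + 4.0*1 = -3.23
i=2: S_2 = -7.23 + 4.0*2 = 0.77
i=3: S_3 = -7.23 + 4.0*3 = 4.77
i=4: S_4 = -7.23 + 4.0*4 = 8.77
The first 5 terms are: [-7.23, -3.23, 0.77, 4.77, 8.77]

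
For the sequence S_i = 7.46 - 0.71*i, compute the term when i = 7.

S_7 = 7.46 + -0.71*7 = 7.46 + -4.97 = 2.49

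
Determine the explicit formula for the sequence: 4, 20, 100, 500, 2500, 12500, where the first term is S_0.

Check ratios: 20 / 4 = 5.0
Common ratio r = 5.
First term a = 4.
Formula: S_i = 4 * 5^i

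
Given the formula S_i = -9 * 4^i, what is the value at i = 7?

S_7 = -9 * 4^7 = -9 * 16384 = -147456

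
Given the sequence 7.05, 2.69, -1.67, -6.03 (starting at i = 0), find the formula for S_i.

Check differences: 2.69 - 7.05 = -4.36
-1.67 - 2.69 = -4.36
Common difference d = -4.36.
First term a = 7.05.
Formula: S_i = 7.05 - 4.36*i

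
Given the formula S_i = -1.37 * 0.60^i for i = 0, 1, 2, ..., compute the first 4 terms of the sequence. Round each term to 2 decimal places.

This is a geometric sequence.
i=0: S_0 = -1.37 * 0.6^0 = -1.37
i=1: S_1 = -1.37 * 0.6^1 ≈ -0.82
i=2: S_2 = -1.37 * 0.6^2 ≈ -0.49
i=3: S_3 = -1.37 * 0.6^3 ≈ -0.3
The first 4 terms are: [-1.37, -0.82, -0.49, -0.3]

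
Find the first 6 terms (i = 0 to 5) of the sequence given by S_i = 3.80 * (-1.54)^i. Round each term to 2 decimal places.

This is a geometric sequence.
i=0: S_0 = 3.8 * (-1.54)^0 = 3.8
i=1: S_1 = 3.8 * (-1.54)^1 ≈ -5.85
i=2: S_2 = 3.8 * (-1.54)^2 ≈ 9.01
i=3: S_3 = 3.8 * (-1.54)^3 ≈ -13.88
i=4: S_4 = 3.8 * (-1.54)^4 ≈ 21.37
i=5: S_5 = 3.8 * (-1.54)^5 ≈ -32.91
The first 6 terms are: [3.8, -5.85, 9.01, -13.88, 21.37, -32.91]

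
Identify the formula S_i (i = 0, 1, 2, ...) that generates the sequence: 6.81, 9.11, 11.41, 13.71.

Check differences: 9.11 - 6.81 = 2.3
11.41 - 9.11 = 2.3
Common difference d = 2.3.
First term a = 6.81.
Formula: S_i = 6.81 + 2.30*i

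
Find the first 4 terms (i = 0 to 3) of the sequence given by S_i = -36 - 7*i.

This is an arithmetic sequence.
i=0: S_0 = -36 + -7*0 = -36
i=1: S_1 = -36 + -7*1 = -43
i=2: S_2 = -36 + -7*2 = -50
i=3: S_3 = -36 + -7*3 = -57
The first 4 terms are: [-36, -43, -50, -57]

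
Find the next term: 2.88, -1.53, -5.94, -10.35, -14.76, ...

Differences: -1.53 - 2.88 = -4.41
This is an arithmetic sequence with common difference d = -4.41.
Next term = -14.76 + -4.41 = -19.17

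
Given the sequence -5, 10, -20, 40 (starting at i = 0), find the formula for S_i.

Check ratios: 10 / -5 = -2.0
Common ratio r = -2.
First term a = -5.
Formula: S_i = -5 * (-2)^i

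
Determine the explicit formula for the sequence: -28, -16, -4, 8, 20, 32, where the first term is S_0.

Check differences: -16 - -28 = 12
-4 - -16 = 12
Common difference d = 12.
First term a = -28.
Formula: S_i = -28 + 12*i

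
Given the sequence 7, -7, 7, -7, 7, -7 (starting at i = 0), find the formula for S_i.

Check ratios: -7 / 7 = -1.0
Common ratio r = -1.
First term a = 7.
Formula: S_i = 7 * (-1)^i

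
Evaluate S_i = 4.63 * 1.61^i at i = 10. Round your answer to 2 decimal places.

S_10 = 4.63 * 1.61^10 ≈ 4.63 * 117.0196 ≈ 541.8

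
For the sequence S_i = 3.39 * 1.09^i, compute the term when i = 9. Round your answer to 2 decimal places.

S_9 = 3.39 * 1.09^9 ≈ 3.39 * 2.1719 ≈ 7.36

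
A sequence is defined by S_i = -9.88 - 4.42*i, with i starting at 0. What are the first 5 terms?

This is an arithmetic sequence.
i=0: S_0 = -9.88 + -4.42*0 = -9.88
i=1: S_1 = -9.88 + -4.42*1 = -14.3
i=2: S_2 = -9.88 + -4.42*2 = -18.72
i=3: S_3 = -9.88 + -4.42*3 = -23.14
i=4: S_4 = -9.88 + -4.42*4 = -27.56
The first 5 terms are: [-9.88, -14.3, -18.72, -23.14, -27.56]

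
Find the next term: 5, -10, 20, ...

Ratios: -10 / 5 = -2.0
This is a geometric sequence with common ratio r = -2.
Next term = 20 * -2 = -40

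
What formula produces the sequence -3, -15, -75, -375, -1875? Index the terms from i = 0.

Check ratios: -15 / -3 = 5.0
Common ratio r = 5.
First term a = -3.
Formula: S_i = -3 * 5^i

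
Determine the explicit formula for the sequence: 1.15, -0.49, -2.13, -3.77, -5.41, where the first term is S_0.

Check differences: -0.49 - 1.15 = -1.64
-2.13 - -0.49 = -1.64
Common difference d = -1.64.
First term a = 1.15.
Formula: S_i = 1.15 - 1.64*i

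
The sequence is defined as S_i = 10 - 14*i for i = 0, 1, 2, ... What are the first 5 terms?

This is an arithmetic sequence.
i=0: S_0 = 10 + -14*0 = 10
i=1: S_1 = 10 + -14*1 = -4
i=2: S_2 = 10 + -14*2 = -18
i=3: S_3 = 10 + -14*3 = -32
i=4: S_4 = 10 + -14*4 = -46
The first 5 terms are: [10, -4, -18, -32, -46]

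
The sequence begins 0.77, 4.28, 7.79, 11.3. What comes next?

Differences: 4.28 - 0.77 = 3.51
This is an arithmetic sequence with common difference d = 3.51.
Next term = 11.3 + 3.51 = 14.81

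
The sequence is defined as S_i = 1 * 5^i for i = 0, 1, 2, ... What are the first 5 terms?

This is a geometric sequence.
i=0: S_0 = 1 * 5^0 = 1
i=1: S_1 = 1 * 5^1 = 5
i=2: S_2 = 1 * 5^2 = 25
i=3: S_3 = 1 * 5^3 = 125
i=4: S_4 = 1 * 5^4 = 625
The first 5 terms are: [1, 5, 25, 125, 625]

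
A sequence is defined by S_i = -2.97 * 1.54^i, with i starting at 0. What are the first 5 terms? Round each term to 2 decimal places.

This is a geometric sequence.
i=0: S_0 = -2.97 * 1.54^0 = -2.97
i=1: S_1 = -2.97 * 1.54^1 ≈ -4.57
i=2: S_2 = -2.97 * 1.54^2 ≈ -7.04
i=3: S_3 = -2.97 * 1.54^3 ≈ -10.85
i=4: S_4 = -2.97 * 1.54^4 ≈ -16.7
The first 5 terms are: [-2.97, -4.57, -7.04, -10.85, -16.7]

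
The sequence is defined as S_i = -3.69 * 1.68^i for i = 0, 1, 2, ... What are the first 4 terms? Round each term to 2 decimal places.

This is a geometric sequence.
i=0: S_0 = -3.69 * 1.68^0 = -3.69
i=1: S_1 = -3.69 * 1.68^1 ≈ -6.2
i=2: S_2 = -3.69 * 1.68^2 ≈ -10.41
i=3: S_3 = -3.69 * 1.68^3 ≈ -17.5
The first 4 terms are: [-3.69, -6.2, -10.41, -17.5]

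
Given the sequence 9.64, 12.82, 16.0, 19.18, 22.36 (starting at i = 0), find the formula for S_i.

Check differences: 12.82 - 9.64 = 3.18
16.0 - 12.82 = 3.18
Common difference d = 3.18.
First term a = 9.64.
Formula: S_i = 9.64 + 3.18*i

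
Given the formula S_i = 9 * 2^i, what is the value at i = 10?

S_10 = 9 * 2^10 = 9 * 1024 = 9216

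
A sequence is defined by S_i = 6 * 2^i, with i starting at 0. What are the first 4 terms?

This is a geometric sequence.
i=0: S_0 = 6 * 2^0 = 6
i=1: S_1 = 6 * 2^1 = 12
i=2: S_2 = 6 * 2^2 = 24
i=3: S_3 = 6 * 2^3 = 48
The first 4 terms are: [6, 12, 24, 48]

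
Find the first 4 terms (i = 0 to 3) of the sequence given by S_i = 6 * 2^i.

This is a geometric sequence.
i=0: S_0 = 6 * 2^0 = 6
i=1: S_1 = 6 * 2^1 = 12
i=2: S_2 = 6 * 2^2 = 24
i=3: S_3 = 6 * 2^3 = 48
The first 4 terms are: [6, 12, 24, 48]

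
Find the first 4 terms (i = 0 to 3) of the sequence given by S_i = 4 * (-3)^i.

This is a geometric sequence.
i=0: S_0 = 4 * (-3)^0 = 4
i=1: S_1 = 4 * (-3)^1 = -12
i=2: S_2 = 4 * (-3)^2 = 36
i=3: S_3 = 4 * (-3)^3 = -108
The first 4 terms are: [4, -12, 36, -108]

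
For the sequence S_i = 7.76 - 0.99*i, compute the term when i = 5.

S_5 = 7.76 + -0.99*5 = 7.76 + -4.95 = 2.81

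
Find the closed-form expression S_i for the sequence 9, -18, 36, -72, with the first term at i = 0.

Check ratios: -18 / 9 = -2.0
Common ratio r = -2.
First term a = 9.
Formula: S_i = 9 * (-2)^i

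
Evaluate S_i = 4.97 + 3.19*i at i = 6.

S_6 = 4.97 + 3.19*6 = 4.97 + 19.14 = 24.11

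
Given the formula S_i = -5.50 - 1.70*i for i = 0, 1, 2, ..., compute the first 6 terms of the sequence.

This is an arithmetic sequence.
i=0: S_0 = -5.5 + -1.7*0 = -5.5
i=1: S_1 = -5.5 + -1.7*1 = -7.2
i=2: S_2 = -5.5 + -1.7*2 = -8.9
i=3: S_3 = -5.5 + -1.7*3 = -10.6
i=4: S_4 = -5.5 + -1.7*4 = -12.3
i=5: S_5 = -5.5 + -1.7*5 = -14.0
The first 6 terms are: [-5.5, -7.2, -8.9, -10.6, -12.3, -14.0]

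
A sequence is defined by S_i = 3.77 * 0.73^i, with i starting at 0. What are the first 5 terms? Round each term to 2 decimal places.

This is a geometric sequence.
i=0: S_0 = 3.77 * 0.73^0 = 3.77
i=1: S_1 = 3.77 * 0.73^1 ≈ 2.75
i=2: S_2 = 3.77 * 0.73^2 ≈ 2.01
i=3: S_3 = 3.77 * 0.73^3 ≈ 1.47
i=4: S_4 = 3.77 * 0.73^4 ≈ 1.07
The first 5 terms are: [3.77, 2.75, 2.01, 1.47, 1.07]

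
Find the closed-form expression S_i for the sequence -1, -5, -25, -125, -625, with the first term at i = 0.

Check ratios: -5 / -1 = 5.0
Common ratio r = 5.
First term a = -1.
Formula: S_i = -1 * 5^i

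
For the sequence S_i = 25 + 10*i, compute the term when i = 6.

S_6 = 25 + 10*6 = 25 + 60 = 85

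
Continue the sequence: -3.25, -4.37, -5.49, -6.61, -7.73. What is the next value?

Differences: -4.37 - -3.25 = -1.12
This is an arithmetic sequence with common difference d = -1.12.
Next term = -7.73 + -1.12 = -8.85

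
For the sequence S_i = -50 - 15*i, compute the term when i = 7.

S_7 = -50 + -15*7 = -50 + -105 = -155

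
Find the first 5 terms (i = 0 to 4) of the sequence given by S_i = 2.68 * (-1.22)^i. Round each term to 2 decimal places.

This is a geometric sequence.
i=0: S_0 = 2.68 * (-1.22)^0 = 2.68
i=1: S_1 = 2.68 * (-1.22)^1 ≈ -3.27
i=2: S_2 = 2.68 * (-1.22)^2 ≈ 3.99
i=3: S_3 = 2.68 * (-1.22)^3 ≈ -4.87
i=4: S_4 = 2.68 * (-1.22)^4 ≈ 5.94
The first 5 terms are: [2.68, -3.27, 3.99, -4.87, 5.94]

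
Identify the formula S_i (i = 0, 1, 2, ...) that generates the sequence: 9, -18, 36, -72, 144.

Check ratios: -18 / 9 = -2.0
Common ratio r = -2.
First term a = 9.
Formula: S_i = 9 * (-2)^i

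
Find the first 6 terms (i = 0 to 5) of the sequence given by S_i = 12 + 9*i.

This is an arithmetic sequence.
i=0: S_0 = 12 + 9*0 = 12
i=1: S_1 = 12 + 9*1 = 21
i=2: S_2 = 12 + 9*2 = 30
i=3: S_3 = 12 + 9*3 = 39
i=4: S_4 = 12 + 9*4 = 48
i=5: S_5 = 12 + 9*5 = 57
The first 6 terms are: [12, 21, 30, 39, 48, 57]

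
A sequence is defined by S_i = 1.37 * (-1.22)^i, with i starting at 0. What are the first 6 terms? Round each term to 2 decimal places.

This is a geometric sequence.
i=0: S_0 = 1.37 * (-1.22)^0 = 1.37
i=1: S_1 = 1.37 * (-1.22)^1 ≈ -1.67
i=2: S_2 = 1.37 * (-1.22)^2 ≈ 2.04
i=3: S_3 = 1.37 * (-1.22)^3 ≈ -2.49
i=4: S_4 = 1.37 * (-1.22)^4 ≈ 3.04
i=5: S_5 = 1.37 * (-1.22)^5 ≈ -3.7
The first 6 terms are: [1.37, -1.67, 2.04, -2.49, 3.04, -3.7]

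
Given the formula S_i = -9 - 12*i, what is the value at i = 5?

S_5 = -9 + -12*5 = -9 + -60 = -69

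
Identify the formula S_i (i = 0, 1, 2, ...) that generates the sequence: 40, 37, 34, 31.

Check differences: 37 - 40 = -3
34 - 37 = -3
Common difference d = -3.
First term a = 40.
Formula: S_i = 40 - 3*i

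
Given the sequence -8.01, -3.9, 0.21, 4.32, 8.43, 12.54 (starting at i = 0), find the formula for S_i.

Check differences: -3.9 - -8.01 = 4.11
0.21 - -3.9 = 4.11
Common difference d = 4.11.
First term a = -8.01.
Formula: S_i = -8.01 + 4.11*i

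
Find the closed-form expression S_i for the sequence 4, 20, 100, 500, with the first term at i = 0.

Check ratios: 20 / 4 = 5.0
Common ratio r = 5.
First term a = 4.
Formula: S_i = 4 * 5^i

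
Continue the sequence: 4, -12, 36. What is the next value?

Ratios: -12 / 4 = -3.0
This is a geometric sequence with common ratio r = -3.
Next term = 36 * -3 = -108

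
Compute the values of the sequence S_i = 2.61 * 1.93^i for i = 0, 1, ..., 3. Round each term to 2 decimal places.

This is a geometric sequence.
i=0: S_0 = 2.61 * 1.93^0 = 2.61
i=1: S_1 = 2.61 * 1.93^1 ≈ 5.04
i=2: S_2 = 2.61 * 1.93^2 ≈ 9.72
i=3: S_3 = 2.61 * 1.93^3 ≈ 18.76
The first 4 terms are: [2.61, 5.04, 9.72, 18.76]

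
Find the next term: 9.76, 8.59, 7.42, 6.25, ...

Differences: 8.59 - 9.76 = -1.17
This is an arithmetic sequence with common difference d = -1.17.
Next term = 6.25 + -1.17 = 5.08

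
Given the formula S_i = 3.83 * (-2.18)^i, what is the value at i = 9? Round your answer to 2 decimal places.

S_9 = 3.83 * (-2.18)^9 ≈ 3.83 * -1112.0094 ≈ -4259.0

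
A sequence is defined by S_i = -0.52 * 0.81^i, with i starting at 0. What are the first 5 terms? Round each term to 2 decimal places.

This is a geometric sequence.
i=0: S_0 = -0.52 * 0.81^0 = -0.52
i=1: S_1 = -0.52 * 0.81^1 ≈ -0.42
i=2: S_2 = -0.52 * 0.81^2 ≈ -0.34
i=3: S_3 = -0.52 * 0.81^3 ≈ -0.28
i=4: S_4 = -0.52 * 0.81^4 ≈ -0.22
The first 5 terms are: [-0.52, -0.42, -0.34, -0.28, -0.22]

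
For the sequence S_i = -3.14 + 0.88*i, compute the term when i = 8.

S_8 = -3.14 + 0.88*8 = -3.14 + 7.04 = 3.9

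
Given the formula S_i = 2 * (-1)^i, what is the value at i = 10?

S_10 = 2 * (-1)^10 = 2 * 1 = 2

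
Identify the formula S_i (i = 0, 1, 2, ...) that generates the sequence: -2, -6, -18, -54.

Check ratios: -6 / -2 = 3.0
Common ratio r = 3.
First term a = -2.
Formula: S_i = -2 * 3^i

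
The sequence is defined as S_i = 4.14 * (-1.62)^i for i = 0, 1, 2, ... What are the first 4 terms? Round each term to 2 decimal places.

This is a geometric sequence.
i=0: S_0 = 4.14 * (-1.62)^0 = 4.14
i=1: S_1 = 4.14 * (-1.62)^1 ≈ -6.71
i=2: S_2 = 4.14 * (-1.62)^2 ≈ 10.87
i=3: S_3 = 4.14 * (-1.62)^3 ≈ -17.6
The first 4 terms are: [4.14, -6.71, 10.87, -17.6]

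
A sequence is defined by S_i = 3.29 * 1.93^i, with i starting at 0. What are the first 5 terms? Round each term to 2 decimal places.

This is a geometric sequence.
i=0: S_0 = 3.29 * 1.93^0 = 3.29
i=1: S_1 = 3.29 * 1.93^1 ≈ 6.35
i=2: S_2 = 3.29 * 1.93^2 ≈ 12.25
i=3: S_3 = 3.29 * 1.93^3 ≈ 23.65
i=4: S_4 = 3.29 * 1.93^4 ≈ 45.65
The first 5 terms are: [3.29, 6.35, 12.25, 23.65, 45.65]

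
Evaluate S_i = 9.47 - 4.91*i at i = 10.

S_10 = 9.47 + -4.91*10 = 9.47 + -49.1 = -39.63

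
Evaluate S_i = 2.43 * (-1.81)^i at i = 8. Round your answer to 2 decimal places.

S_8 = 2.43 * (-1.81)^8 ≈ 2.43 * 115.1937 ≈ 279.92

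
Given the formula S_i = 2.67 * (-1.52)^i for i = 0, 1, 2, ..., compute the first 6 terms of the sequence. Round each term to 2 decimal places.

This is a geometric sequence.
i=0: S_0 = 2.67 * (-1.52)^0 = 2.67
i=1: S_1 = 2.67 * (-1.52)^1 ≈ -4.06
i=2: S_2 = 2.67 * (-1.52)^2 ≈ 6.17
i=3: S_3 = 2.67 * (-1.52)^3 ≈ -9.38
i=4: S_4 = 2.67 * (-1.52)^4 ≈ 14.25
i=5: S_5 = 2.67 * (-1.52)^5 ≈ -21.66
The first 6 terms are: [2.67, -4.06, 6.17, -9.38, 14.25, -21.66]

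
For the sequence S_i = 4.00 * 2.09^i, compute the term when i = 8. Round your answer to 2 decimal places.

S_8 = 4.0 * 2.09^8 ≈ 4.0 * 364.0578 ≈ 1456.23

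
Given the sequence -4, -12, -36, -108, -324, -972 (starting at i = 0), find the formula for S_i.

Check ratios: -12 / -4 = 3.0
Common ratio r = 3.
First term a = -4.
Formula: S_i = -4 * 3^i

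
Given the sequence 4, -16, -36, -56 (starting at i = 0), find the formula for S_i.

Check differences: -16 - 4 = -20
-36 - -16 = -20
Common difference d = -20.
First term a = 4.
Formula: S_i = 4 - 20*i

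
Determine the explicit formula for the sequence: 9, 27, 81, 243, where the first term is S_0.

Check ratios: 27 / 9 = 3.0
Common ratio r = 3.
First term a = 9.
Formula: S_i = 9 * 3^i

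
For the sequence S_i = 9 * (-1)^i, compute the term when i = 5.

S_5 = 9 * (-1)^5 = 9 * -1 = -9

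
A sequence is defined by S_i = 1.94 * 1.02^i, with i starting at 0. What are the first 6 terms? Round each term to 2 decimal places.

This is a geometric sequence.
i=0: S_0 = 1.94 * 1.02^0 = 1.94
i=1: S_1 = 1.94 * 1.02^1 ≈ 1.98
i=2: S_2 = 1.94 * 1.02^2 ≈ 2.02
i=3: S_3 = 1.94 * 1.02^3 ≈ 2.06
i=4: S_4 = 1.94 * 1.02^4 ≈ 2.1
i=5: S_5 = 1.94 * 1.02^5 ≈ 2.14
The first 6 terms are: [1.94, 1.98, 2.02, 2.06, 2.1, 2.14]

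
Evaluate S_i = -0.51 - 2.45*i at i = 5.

S_5 = -0.51 + -2.45*5 = -0.51 + -12.25 = -12.76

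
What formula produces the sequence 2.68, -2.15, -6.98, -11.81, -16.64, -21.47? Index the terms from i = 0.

Check differences: -2.15 - 2.68 = -4.83
-6.98 - -2.15 = -4.83
Common difference d = -4.83.
First term a = 2.68.
Formula: S_i = 2.68 - 4.83*i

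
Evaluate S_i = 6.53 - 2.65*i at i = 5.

S_5 = 6.53 + -2.65*5 = 6.53 + -13.25 = -6.72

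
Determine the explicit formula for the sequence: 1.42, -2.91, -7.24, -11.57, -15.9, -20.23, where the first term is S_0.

Check differences: -2.91 - 1.42 = -4.33
-7.24 - -2.91 = -4.33
Common difference d = -4.33.
First term a = 1.42.
Formula: S_i = 1.42 - 4.33*i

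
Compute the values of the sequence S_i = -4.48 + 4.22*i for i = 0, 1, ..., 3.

This is an arithmetic sequence.
i=0: S_0 = -4.48 + 4.22*0 = -4.48
i=1: S_1 = -4.48 + 4.22*1 = -0.26
i=2: S_2 = -4.48 + 4.22*2 = 3.96
i=3: S_3 = -4.48 + 4.22*3 = 8.18
The first 4 terms are: [-4.48, -0.26, 3.96, 8.18]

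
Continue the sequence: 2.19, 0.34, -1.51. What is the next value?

Differences: 0.34 - 2.19 = -1.85
This is an arithmetic sequence with common difference d = -1.85.
Next term = -1.51 + -1.85 = -3.36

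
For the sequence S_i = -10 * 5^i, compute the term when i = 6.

S_6 = -10 * 5^6 = -10 * 15625 = -156250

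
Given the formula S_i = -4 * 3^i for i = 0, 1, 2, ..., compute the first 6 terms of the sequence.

This is a geometric sequence.
i=0: S_0 = -4 * 3^0 = -4
i=1: S_1 = -4 * 3^1 = -12
i=2: S_2 = -4 * 3^2 = -36
i=3: S_3 = -4 * 3^3 = -108
i=4: S_4 = -4 * 3^4 = -324
i=5: S_5 = -4 * 3^5 = -972
The first 6 terms are: [-4, -12, -36, -108, -324, -972]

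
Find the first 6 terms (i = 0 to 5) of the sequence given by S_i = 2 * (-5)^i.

This is a geometric sequence.
i=0: S_0 = 2 * (-5)^0 = 2
i=1: S_1 = 2 * (-5)^1 = -10
i=2: S_2 = 2 * (-5)^2 = 50
i=3: S_3 = 2 * (-5)^3 = -250
i=4: S_4 = 2 * (-5)^4 = 1250
i=5: S_5 = 2 * (-5)^5 = -6250
The first 6 terms are: [2, -10, 50, -250, 1250, -6250]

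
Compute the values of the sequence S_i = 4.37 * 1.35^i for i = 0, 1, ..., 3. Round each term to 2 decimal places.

This is a geometric sequence.
i=0: S_0 = 4.37 * 1.35^0 = 4.37
i=1: S_1 = 4.37 * 1.35^1 ≈ 5.9
i=2: S_2 = 4.37 * 1.35^2 ≈ 7.96
i=3: S_3 = 4.37 * 1.35^3 ≈ 10.75
The first 4 terms are: [4.37, 5.9, 7.96, 10.75]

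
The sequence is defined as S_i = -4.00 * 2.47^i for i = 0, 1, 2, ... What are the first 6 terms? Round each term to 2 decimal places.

This is a geometric sequence.
i=0: S_0 = -4.0 * 2.47^0 = -4.0
i=1: S_1 = -4.0 * 2.47^1 = -9.88
i=2: S_2 = -4.0 * 2.47^2 ≈ -24.4
i=3: S_3 = -4.0 * 2.47^3 ≈ -60.28
i=4: S_4 = -4.0 * 2.47^4 ≈ -148.88
i=5: S_5 = -4.0 * 2.47^5 ≈ -367.74
The first 6 terms are: [-4.0, -9.88, -24.4, -60.28, -148.88, -367.74]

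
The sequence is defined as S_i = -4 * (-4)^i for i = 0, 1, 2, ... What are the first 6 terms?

This is a geometric sequence.
i=0: S_0 = -4 * (-4)^0 = -4
i=1: S_1 = -4 * (-4)^1 = 16
i=2: S_2 = -4 * (-4)^2 = -64
i=3: S_3 = -4 * (-4)^3 = 256
i=4: S_4 = -4 * (-4)^4 = -1024
i=5: S_5 = -4 * (-4)^5 = 4096
The first 6 terms are: [-4, 16, -64, 256, -1024, 4096]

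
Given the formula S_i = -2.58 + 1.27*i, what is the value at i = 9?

S_9 = -2.58 + 1.27*9 = -2.58 + 11.43 = 8.85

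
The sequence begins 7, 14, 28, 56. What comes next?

Ratios: 14 / 7 = 2.0
This is a geometric sequence with common ratio r = 2.
Next term = 56 * 2 = 112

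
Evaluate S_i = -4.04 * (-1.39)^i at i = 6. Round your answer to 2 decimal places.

S_6 = -4.04 * (-1.39)^6 ≈ -4.04 * 7.2125 ≈ -29.14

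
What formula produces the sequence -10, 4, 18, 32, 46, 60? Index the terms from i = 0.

Check differences: 4 - -10 = 14
18 - 4 = 14
Common difference d = 14.
First term a = -10.
Formula: S_i = -10 + 14*i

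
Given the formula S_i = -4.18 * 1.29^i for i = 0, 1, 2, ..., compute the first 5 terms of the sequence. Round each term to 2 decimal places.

This is a geometric sequence.
i=0: S_0 = -4.18 * 1.29^0 = -4.18
i=1: S_1 = -4.18 * 1.29^1 ≈ -5.39
i=2: S_2 = -4.18 * 1.29^2 ≈ -6.96
i=3: S_3 = -4.18 * 1.29^3 ≈ -8.97
i=4: S_4 = -4.18 * 1.29^4 ≈ -11.58
The first 5 terms are: [-4.18, -5.39, -6.96, -8.97, -11.58]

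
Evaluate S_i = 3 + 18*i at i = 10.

S_10 = 3 + 18*10 = 3 + 180 = 183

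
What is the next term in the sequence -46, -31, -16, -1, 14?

Differences: -31 - -46 = 15
This is an arithmetic sequence with common difference d = 15.
Next term = 14 + 15 = 29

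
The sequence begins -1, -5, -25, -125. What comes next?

Ratios: -5 / -1 = 5.0
This is a geometric sequence with common ratio r = 5.
Next term = -125 * 5 = -625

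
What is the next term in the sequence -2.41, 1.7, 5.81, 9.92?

Differences: 1.7 - -2.41 = 4.11
This is an arithmetic sequence with common difference d = 4.11.
Next term = 9.92 + 4.11 = 14.03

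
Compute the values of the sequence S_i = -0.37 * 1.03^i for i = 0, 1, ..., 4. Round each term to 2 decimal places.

This is a geometric sequence.
i=0: S_0 = -0.37 * 1.03^0 = -0.37
i=1: S_1 = -0.37 * 1.03^1 ≈ -0.38
i=2: S_2 = -0.37 * 1.03^2 ≈ -0.39
i=3: S_3 = -0.37 * 1.03^3 ≈ -0.4
i=4: S_4 = -0.37 * 1.03^4 ≈ -0.42
The first 5 terms are: [-0.37, -0.38, -0.39, -0.4, -0.42]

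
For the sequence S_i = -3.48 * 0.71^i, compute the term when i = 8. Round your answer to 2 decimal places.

S_8 = -3.48 * 0.71^8 ≈ -3.48 * 0.0646 ≈ -0.22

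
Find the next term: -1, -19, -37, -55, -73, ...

Differences: -19 - -1 = -18
This is an arithmetic sequence with common difference d = -18.
Next term = -73 + -18 = -91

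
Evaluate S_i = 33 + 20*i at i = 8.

S_8 = 33 + 20*8 = 33 + 160 = 193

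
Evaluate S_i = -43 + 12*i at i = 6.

S_6 = -43 + 12*6 = -43 + 72 = 29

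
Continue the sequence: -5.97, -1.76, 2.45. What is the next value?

Differences: -1.76 - -5.97 = 4.21
This is an arithmetic sequence with common difference d = 4.21.
Next term = 2.45 + 4.21 = 6.66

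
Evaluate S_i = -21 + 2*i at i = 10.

S_10 = -21 + 2*10 = -21 + 20 = -1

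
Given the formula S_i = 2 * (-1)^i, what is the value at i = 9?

S_9 = 2 * (-1)^9 = 2 * -1 = -2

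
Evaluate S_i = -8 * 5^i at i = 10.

S_10 = -8 * 5^10 = -8 * 9765625 = -78125000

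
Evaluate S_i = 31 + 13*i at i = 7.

S_7 = 31 + 13*7 = 31 + 91 = 122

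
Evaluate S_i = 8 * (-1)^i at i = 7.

S_7 = 8 * (-1)^7 = 8 * -1 = -8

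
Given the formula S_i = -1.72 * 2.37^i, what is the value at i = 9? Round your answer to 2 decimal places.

S_9 = -1.72 * 2.37^9 ≈ -1.72 * 2359.039 ≈ -4057.55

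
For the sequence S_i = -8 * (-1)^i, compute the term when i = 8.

S_8 = -8 * (-1)^8 = -8 * 1 = -8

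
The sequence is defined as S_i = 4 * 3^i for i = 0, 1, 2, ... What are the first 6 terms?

This is a geometric sequence.
i=0: S_0 = 4 * 3^0 = 4
i=1: S_1 = 4 * 3^1 = 12
i=2: S_2 = 4 * 3^2 = 36
i=3: S_3 = 4 * 3^3 = 108
i=4: S_4 = 4 * 3^4 = 324
i=5: S_5 = 4 * 3^5 = 972
The first 6 terms are: [4, 12, 36, 108, 324, 972]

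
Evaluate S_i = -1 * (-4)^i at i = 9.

S_9 = -1 * (-4)^9 = -1 * -262144 = 262144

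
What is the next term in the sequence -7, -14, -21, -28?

Differences: -14 - -7 = -7
This is an arithmetic sequence with common difference d = -7.
Next term = -28 + -7 = -35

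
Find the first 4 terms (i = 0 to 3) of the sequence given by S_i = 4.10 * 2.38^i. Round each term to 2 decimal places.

This is a geometric sequence.
i=0: S_0 = 4.1 * 2.38^0 = 4.1
i=1: S_1 = 4.1 * 2.38^1 ≈ 9.76
i=2: S_2 = 4.1 * 2.38^2 ≈ 23.22
i=3: S_3 = 4.1 * 2.38^3 ≈ 55.27
The first 4 terms are: [4.1, 9.76, 23.22, 55.27]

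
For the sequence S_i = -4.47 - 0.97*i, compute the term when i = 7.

S_7 = -4.47 + -0.97*7 = -4.47 + -6.79 = -11.26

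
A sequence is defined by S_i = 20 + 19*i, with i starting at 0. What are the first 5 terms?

This is an arithmetic sequence.
i=0: S_0 = 20 + 19*0 = 20
i=1: S_1 = 20 + 19*1 = 39
i=2: S_2 = 20 + 19*2 = 58
i=3: S_3 = 20 + 19*3 = 77
i=4: S_4 = 20 + 19*4 = 96
The first 5 terms are: [20, 39, 58, 77, 96]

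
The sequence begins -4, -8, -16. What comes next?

Ratios: -8 / -4 = 2.0
This is a geometric sequence with common ratio r = 2.
Next term = -16 * 2 = -32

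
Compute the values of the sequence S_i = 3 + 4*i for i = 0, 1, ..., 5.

This is an arithmetic sequence.
i=0: S_0 = 3 + 4*0 = 3
i=1: S_1 = 3 + 4*1 = 7
i=2: S_2 = 3 + 4*2 = 11
i=3: S_3 = 3 + 4*3 = 15
i=4: S_4 = 3 + 4*4 = 19
i=5: S_5 = 3 + 4*5 = 23
The first 6 terms are: [3, 7, 11, 15, 19, 23]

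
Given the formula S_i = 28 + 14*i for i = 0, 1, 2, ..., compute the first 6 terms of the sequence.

This is an arithmetic sequence.
i=0: S_0 = 28 + 14*0 = 28
i=1: S_1 = 28 + 14*1 = 42
i=2: S_2 = 28 + 14*2 = 56
i=3: S_3 = 28 + 14*3 = 70
i=4: S_4 = 28 + 14*4 = 84
i=5: S_5 = 28 + 14*5 = 98
The first 6 terms are: [28, 42, 56, 70, 84, 98]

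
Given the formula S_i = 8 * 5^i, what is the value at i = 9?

S_9 = 8 * 5^9 = 8 * 1953125 = 15625000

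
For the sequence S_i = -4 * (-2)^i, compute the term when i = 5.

S_5 = -4 * (-2)^5 = -4 * -32 = 128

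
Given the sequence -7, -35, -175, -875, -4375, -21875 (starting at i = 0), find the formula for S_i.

Check ratios: -35 / -7 = 5.0
Common ratio r = 5.
First term a = -7.
Formula: S_i = -7 * 5^i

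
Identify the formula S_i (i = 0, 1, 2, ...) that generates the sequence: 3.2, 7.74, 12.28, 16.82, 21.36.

Check differences: 7.74 - 3.2 = 4.54
12.28 - 7.74 = 4.54
Common difference d = 4.54.
First term a = 3.2.
Formula: S_i = 3.20 + 4.54*i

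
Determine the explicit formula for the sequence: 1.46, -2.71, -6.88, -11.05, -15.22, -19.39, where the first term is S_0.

Check differences: -2.71 - 1.46 = -4.17
-6.88 - -2.71 = -4.17
Common difference d = -4.17.
First term a = 1.46.
Formula: S_i = 1.46 - 4.17*i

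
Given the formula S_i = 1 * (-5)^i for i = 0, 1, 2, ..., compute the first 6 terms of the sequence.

This is a geometric sequence.
i=0: S_0 = 1 * (-5)^0 = 1
i=1: S_1 = 1 * (-5)^1 = -5
i=2: S_2 = 1 * (-5)^2 = 25
i=3: S_3 = 1 * (-5)^3 = -125
i=4: S_4 = 1 * (-5)^4 = 625
i=5: S_5 = 1 * (-5)^5 = -3125
The first 6 terms are: [1, -5, 25, -125, 625, -3125]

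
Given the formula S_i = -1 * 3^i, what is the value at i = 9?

S_9 = -1 * 3^9 = -1 * 19683 = -19683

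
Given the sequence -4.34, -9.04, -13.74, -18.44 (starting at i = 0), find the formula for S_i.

Check differences: -9.04 - -4.34 = -4.7
-13.74 - -9.04 = -4.7
Common difference d = -4.7.
First term a = -4.34.
Formula: S_i = -4.34 - 4.70*i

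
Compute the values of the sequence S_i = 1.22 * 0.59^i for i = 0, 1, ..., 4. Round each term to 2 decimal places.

This is a geometric sequence.
i=0: S_0 = 1.22 * 0.59^0 = 1.22
i=1: S_1 = 1.22 * 0.59^1 ≈ 0.72
i=2: S_2 = 1.22 * 0.59^2 ≈ 0.42
i=3: S_3 = 1.22 * 0.59^3 ≈ 0.25
i=4: S_4 = 1.22 * 0.59^4 ≈ 0.15
The first 5 terms are: [1.22, 0.72, 0.42, 0.25, 0.15]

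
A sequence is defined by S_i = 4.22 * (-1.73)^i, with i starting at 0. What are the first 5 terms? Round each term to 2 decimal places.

This is a geometric sequence.
i=0: S_0 = 4.22 * (-1.73)^0 = 4.22
i=1: S_1 = 4.22 * (-1.73)^1 ≈ -7.3
i=2: S_2 = 4.22 * (-1.73)^2 ≈ 12.63
i=3: S_3 = 4.22 * (-1.73)^3 ≈ -21.85
i=4: S_4 = 4.22 * (-1.73)^4 ≈ 37.8
The first 5 terms are: [4.22, -7.3, 12.63, -21.85, 37.8]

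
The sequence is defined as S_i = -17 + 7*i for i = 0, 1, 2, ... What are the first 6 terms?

This is an arithmetic sequence.
i=0: S_0 = -17 + 7*0 = -17
i=1: S_1 = -17 + 7*1 = -10
i=2: S_2 = -17 + 7*2 = -3
i=3: S_3 = -17 + 7*3 = 4
i=4: S_4 = -17 + 7*4 = 11
i=5: S_5 = -17 + 7*5 = 18
The first 6 terms are: [-17, -10, -3, 4, 11, 18]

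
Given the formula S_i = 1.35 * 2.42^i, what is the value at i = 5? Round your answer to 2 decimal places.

S_5 = 1.35 * 2.42^5 ≈ 1.35 * 82.9998 ≈ 112.05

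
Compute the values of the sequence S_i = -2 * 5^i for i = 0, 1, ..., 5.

This is a geometric sequence.
i=0: S_0 = -2 * 5^0 = -2
i=1: S_1 = -2 * 5^1 = -10
i=2: S_2 = -2 * 5^2 = -50
i=3: S_3 = -2 * 5^3 = -250
i=4: S_4 = -2 * 5^4 = -1250
i=5: S_5 = -2 * 5^5 = -6250
The first 6 terms are: [-2, -10, -50, -250, -1250, -6250]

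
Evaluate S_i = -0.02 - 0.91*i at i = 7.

S_7 = -0.02 + -0.91*7 = -0.02 + -6.37 = -6.39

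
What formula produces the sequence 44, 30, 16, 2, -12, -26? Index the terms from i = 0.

Check differences: 30 - 44 = -14
16 - 30 = -14
Common difference d = -14.
First term a = 44.
Formula: S_i = 44 - 14*i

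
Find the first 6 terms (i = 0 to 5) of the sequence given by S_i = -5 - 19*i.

This is an arithmetic sequence.
i=0: S_0 = -5 + -19*0 = -5
i=1: S_1 = -5 + -19*1 = -24
i=2: S_2 = -5 + -19*2 = -43
i=3: S_3 = -5 + -19*3 = -62
i=4: S_4 = -5 + -19*4 = -81
i=5: S_5 = -5 + -19*5 = -100
The first 6 terms are: [-5, -24, -43, -62, -81, -100]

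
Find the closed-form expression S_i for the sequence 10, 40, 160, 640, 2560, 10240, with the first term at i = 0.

Check ratios: 40 / 10 = 4.0
Common ratio r = 4.
First term a = 10.
Formula: S_i = 10 * 4^i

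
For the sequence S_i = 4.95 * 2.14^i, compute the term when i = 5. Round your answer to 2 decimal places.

S_5 = 4.95 * 2.14^5 ≈ 4.95 * 44.8817 ≈ 222.16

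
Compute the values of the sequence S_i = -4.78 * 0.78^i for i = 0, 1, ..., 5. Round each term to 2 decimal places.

This is a geometric sequence.
i=0: S_0 = -4.78 * 0.78^0 = -4.78
i=1: S_1 = -4.78 * 0.78^1 ≈ -3.73
i=2: S_2 = -4.78 * 0.78^2 ≈ -2.91
i=3: S_3 = -4.78 * 0.78^3 ≈ -2.27
i=4: S_4 = -4.78 * 0.78^4 ≈ -1.77
i=5: S_5 = -4.78 * 0.78^5 ≈ -1.38
The first 6 terms are: [-4.78, -3.73, -2.91, -2.27, -1.77, -1.38]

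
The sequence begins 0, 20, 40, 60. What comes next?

Differences: 20 - 0 = 20
This is an arithmetic sequence with common difference d = 20.
Next term = 60 + 20 = 80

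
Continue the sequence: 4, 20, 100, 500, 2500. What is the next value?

Ratios: 20 / 4 = 5.0
This is a geometric sequence with common ratio r = 5.
Next term = 2500 * 5 = 12500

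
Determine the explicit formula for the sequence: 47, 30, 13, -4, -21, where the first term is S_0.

Check differences: 30 - 47 = -17
13 - 30 = -17
Common difference d = -17.
First term a = 47.
Formula: S_i = 47 - 17*i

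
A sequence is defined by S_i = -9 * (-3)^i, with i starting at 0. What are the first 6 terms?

This is a geometric sequence.
i=0: S_0 = -9 * (-3)^0 = -9
i=1: S_1 = -9 * (-3)^1 = 27
i=2: S_2 = -9 * (-3)^2 = -81
i=3: S_3 = -9 * (-3)^3 = 243
i=4: S_4 = -9 * (-3)^4 = -729
i=5: S_5 = -9 * (-3)^5 = 2187
The first 6 terms are: [-9, 27, -81, 243, -729, 2187]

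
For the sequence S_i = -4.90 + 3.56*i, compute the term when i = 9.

S_9 = -4.9 + 3.56*9 = -4.9 + 32.04 = 27.14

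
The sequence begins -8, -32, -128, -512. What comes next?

Ratios: -32 / -8 = 4.0
This is a geometric sequence with common ratio r = 4.
Next term = -512 * 4 = -2048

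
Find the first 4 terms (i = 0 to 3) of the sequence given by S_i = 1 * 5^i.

This is a geometric sequence.
i=0: S_0 = 1 * 5^0 = 1
i=1: S_1 = 1 * 5^1 = 5
i=2: S_2 = 1 * 5^2 = 25
i=3: S_3 = 1 * 5^3 = 125
The first 4 terms are: [1, 5, 25, 125]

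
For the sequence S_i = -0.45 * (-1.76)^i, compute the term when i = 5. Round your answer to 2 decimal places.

S_5 = -0.45 * (-1.76)^5 ≈ -0.45 * -16.8874 ≈ 7.6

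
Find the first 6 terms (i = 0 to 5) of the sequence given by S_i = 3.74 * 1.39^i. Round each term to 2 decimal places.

This is a geometric sequence.
i=0: S_0 = 3.74 * 1.39^0 = 3.74
i=1: S_1 = 3.74 * 1.39^1 ≈ 5.2
i=2: S_2 = 3.74 * 1.39^2 ≈ 7.23
i=3: S_3 = 3.74 * 1.39^3 ≈ 10.04
i=4: S_4 = 3.74 * 1.39^4 ≈ 13.96
i=5: S_5 = 3.74 * 1.39^5 ≈ 19.41
The first 6 terms are: [3.74, 5.2, 7.23, 10.04, 13.96, 19.41]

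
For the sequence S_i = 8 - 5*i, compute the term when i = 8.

S_8 = 8 + -5*8 = 8 + -40 = -32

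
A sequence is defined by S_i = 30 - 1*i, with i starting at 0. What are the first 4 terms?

This is an arithmetic sequence.
i=0: S_0 = 30 + -1*0 = 30
i=1: S_1 = 30 + -1*1 = 29
i=2: S_2 = 30 + -1*2 = 28
i=3: S_3 = 30 + -1*3 = 27
The first 4 terms are: [30, 29, 28, 27]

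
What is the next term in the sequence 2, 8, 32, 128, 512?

Ratios: 8 / 2 = 4.0
This is a geometric sequence with common ratio r = 4.
Next term = 512 * 4 = 2048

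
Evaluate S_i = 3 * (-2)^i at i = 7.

S_7 = 3 * (-2)^7 = 3 * -128 = -384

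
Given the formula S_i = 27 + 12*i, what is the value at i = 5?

S_5 = 27 + 12*5 = 27 + 60 = 87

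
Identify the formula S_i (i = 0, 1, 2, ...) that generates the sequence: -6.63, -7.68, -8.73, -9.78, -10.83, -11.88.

Check differences: -7.68 - -6.63 = -1.05
-8.73 - -7.68 = -1.05
Common difference d = -1.05.
First term a = -6.63.
Formula: S_i = -6.63 - 1.05*i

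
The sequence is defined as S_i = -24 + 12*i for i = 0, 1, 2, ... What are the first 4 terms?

This is an arithmetic sequence.
i=0: S_0 = -24 + 12*0 = -24
i=1: S_1 = -24 + 12*1 = -12
i=2: S_2 = -24 + 12*2 = 0
i=3: S_3 = -24 + 12*3 = 12
The first 4 terms are: [-24, -12, 0, 12]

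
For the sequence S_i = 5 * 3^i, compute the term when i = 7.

S_7 = 5 * 3^7 = 5 * 2187 = 10935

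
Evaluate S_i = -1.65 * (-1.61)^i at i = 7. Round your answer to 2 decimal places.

S_7 = -1.65 * (-1.61)^7 ≈ -1.65 * -28.0402 ≈ 46.27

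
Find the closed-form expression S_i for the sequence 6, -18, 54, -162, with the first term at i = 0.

Check ratios: -18 / 6 = -3.0
Common ratio r = -3.
First term a = 6.
Formula: S_i = 6 * (-3)^i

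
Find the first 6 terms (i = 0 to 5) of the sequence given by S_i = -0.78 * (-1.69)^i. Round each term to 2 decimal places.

This is a geometric sequence.
i=0: S_0 = -0.78 * (-1.69)^0 = -0.78
i=1: S_1 = -0.78 * (-1.69)^1 ≈ 1.32
i=2: S_2 = -0.78 * (-1.69)^2 ≈ -2.23
i=3: S_3 = -0.78 * (-1.69)^3 ≈ 3.76
i=4: S_4 = -0.78 * (-1.69)^4 ≈ -6.36
i=5: S_5 = -0.78 * (-1.69)^5 ≈ 10.75
The first 6 terms are: [-0.78, 1.32, -2.23, 3.76, -6.36, 10.75]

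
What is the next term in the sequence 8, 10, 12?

Differences: 10 - 8 = 2
This is an arithmetic sequence with common difference d = 2.
Next term = 12 + 2 = 14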